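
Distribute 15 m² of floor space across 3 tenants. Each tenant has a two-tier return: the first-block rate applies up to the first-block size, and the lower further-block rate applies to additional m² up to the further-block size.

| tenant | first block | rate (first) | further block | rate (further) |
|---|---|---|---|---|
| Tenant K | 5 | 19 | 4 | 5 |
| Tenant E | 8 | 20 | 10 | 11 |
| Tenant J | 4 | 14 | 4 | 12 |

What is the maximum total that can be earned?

Treat each block as its own option and order by rate: Tenant E/T1 20 > Tenant K/T1 19 > Tenant J/T1 14 > Tenant J/T2 12 > Tenant E/T2 11 > Tenant K/T2 5.
Fill Tenant E T1 block (8 at 20) → 7 left.
Tenant K T1 at 19: fill all 5 → 2 left.
Tenant J/T1: +2 of 4 at 14; pool empty.
Total = 20×8 + 19×5 + 14×2 = 283.

283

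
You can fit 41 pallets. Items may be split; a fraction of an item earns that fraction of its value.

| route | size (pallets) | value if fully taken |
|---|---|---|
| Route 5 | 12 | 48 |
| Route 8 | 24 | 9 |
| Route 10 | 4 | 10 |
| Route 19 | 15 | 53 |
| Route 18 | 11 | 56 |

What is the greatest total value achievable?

Best value per unit of size first: Route 18 56/11≈5.09, Route 5 48/12≈4, Route 19 53/15≈3.53, Route 10 10/4≈2.5, Route 8 9/24≈0.375.
All 11 pallets of Route 18 fit (value 56) — 30 remain.
All 12 pallets of Route 5 fit (value 48) — 18 remain.
Route 19: take in full, 15 pallets for value 53 — 3 left.
Only 3 pallets remain; take 3/4 of Route 10 for value 10×3/4 = 7.5.
Total value = 164.5.

164.5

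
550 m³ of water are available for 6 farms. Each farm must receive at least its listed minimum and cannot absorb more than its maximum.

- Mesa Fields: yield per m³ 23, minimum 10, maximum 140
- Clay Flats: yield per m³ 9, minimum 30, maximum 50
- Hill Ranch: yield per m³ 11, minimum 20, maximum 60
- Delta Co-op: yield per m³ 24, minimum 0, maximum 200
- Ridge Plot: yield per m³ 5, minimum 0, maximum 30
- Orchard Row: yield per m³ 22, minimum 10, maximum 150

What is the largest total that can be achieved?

Meeting every minimum uses 10+30+20+0+0+10 = 70 m³, leaving 480.
Highest yield per m³ first: Delta Co-op 24 > Mesa Fields 23 > Orchard Row 22 > Hill Ranch 11 > Clay Flats 9 > Ridge Plot 5.
Delta Co-op takes 200 more to reach its cap of 200 ; 280 left.
Give Mesa Fields 130 more to hit its cap of 140 ; 150 left.
Give Orchard Row 140 more to hit its cap of 150 ; 10 left.
Hill Ranch has room for 40 more but only 10 remain, so it gets 30.
Total = 23×140 + 9×30 + 11×30 + 24×200 + 22×150 = 11920.

11920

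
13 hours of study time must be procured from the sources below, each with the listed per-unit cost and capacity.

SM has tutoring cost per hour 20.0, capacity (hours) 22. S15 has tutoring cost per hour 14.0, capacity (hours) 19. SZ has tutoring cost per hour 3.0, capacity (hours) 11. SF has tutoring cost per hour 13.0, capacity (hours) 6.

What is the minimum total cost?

59

Use sources in increasing cost order.
Take 11 from SZ at 3.0 → need 2 more.
SF (13.0): take the remaining 2 → done.
S15, SM: unused.
Cost = 11×3.0 + 2×13.0 = 59.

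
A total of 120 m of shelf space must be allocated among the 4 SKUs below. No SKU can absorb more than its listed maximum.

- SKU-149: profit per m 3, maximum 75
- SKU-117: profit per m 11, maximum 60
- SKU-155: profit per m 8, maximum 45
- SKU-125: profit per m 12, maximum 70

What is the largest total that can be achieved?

1390

Order the SKUs by profit per m: SKU-125 12 > SKU-117 11 > SKU-155 8 > SKU-149 3.
SKU-125 takes 70 to reach its cap of 70 ; 50 left.
SKU-117: +50 (room for 60) → 50. Pool exhausted.
Total = 11×50 + 12×70 = 1390.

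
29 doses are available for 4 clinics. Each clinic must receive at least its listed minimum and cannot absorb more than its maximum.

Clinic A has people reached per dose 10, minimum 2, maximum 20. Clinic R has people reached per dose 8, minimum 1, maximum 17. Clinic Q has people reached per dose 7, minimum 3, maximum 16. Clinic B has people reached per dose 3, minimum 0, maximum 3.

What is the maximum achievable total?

269

Meeting every minimum uses 2+1+3+0 = 6 doses, leaving 23.
Order the clinics by people reached per dose: Clinic A 10 > Clinic R 8 > Clinic Q 7 > Clinic B 3.
Give Clinic A 18 more to hit its cap of 20 ; 5 left.
Clinic R: +5 (room for 16) → 6. Pool exhausted.
Total = 10×20 + 8×6 + 7×3 = 269.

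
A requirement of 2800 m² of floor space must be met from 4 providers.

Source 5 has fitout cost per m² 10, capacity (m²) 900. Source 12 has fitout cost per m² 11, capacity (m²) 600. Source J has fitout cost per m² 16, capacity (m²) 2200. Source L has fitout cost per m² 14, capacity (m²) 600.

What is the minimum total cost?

35200

Cheapest first:
Take 900 from Source 5 at 10 → need 1900 more.
Source 12 at 11: take all 600 m² → 1300 still needed.
Source L at 14: take all 600 m² → 700 still needed.
Source J at 16: take 700 of its 2200 → requirement met.
Cost = 900×10 + 600×11 + 600×14 + 700×16 = 35200.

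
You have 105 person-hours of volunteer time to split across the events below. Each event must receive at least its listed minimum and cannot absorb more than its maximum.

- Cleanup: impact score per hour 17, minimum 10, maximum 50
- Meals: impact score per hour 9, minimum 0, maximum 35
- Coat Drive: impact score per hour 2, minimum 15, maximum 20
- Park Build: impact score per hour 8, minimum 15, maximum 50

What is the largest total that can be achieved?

Meeting every minimum uses 10+0+15+15 = 40 person-hours, leaving 65.
Order the events by impact score per hour: Cleanup 17 > Meals 9 > Park Build 8 > Coat Drive 2.
Cleanup takes 40 more to reach its cap of 50 — 25 left.
Only 25 left; Meals takes them to reach 25.
Total = 17×50 + 9×25 + 2×15 + 8×15 = 1225.

1225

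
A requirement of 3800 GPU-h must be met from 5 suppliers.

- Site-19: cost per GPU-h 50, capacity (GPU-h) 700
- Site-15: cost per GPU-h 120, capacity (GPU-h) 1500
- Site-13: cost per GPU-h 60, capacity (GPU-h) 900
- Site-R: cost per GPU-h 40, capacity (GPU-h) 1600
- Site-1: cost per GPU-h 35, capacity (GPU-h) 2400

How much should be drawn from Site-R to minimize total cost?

Use suppliers in increasing cost order.
Take 2400 from Site-1 at 35 → need 1400 more.
Take 1400 from Site-R at 40 to finish.
Site-19, Site-13, Site-15: unused.

1400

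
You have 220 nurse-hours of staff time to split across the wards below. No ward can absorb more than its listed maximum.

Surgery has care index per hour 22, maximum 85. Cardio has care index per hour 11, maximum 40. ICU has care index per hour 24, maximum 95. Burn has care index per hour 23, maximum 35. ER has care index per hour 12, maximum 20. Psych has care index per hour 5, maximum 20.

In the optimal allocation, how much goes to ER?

Rank by care index per hour: ICU 24 > Burn 23 > Surgery 22 > ER 12 > Cardio 11 > Psych 5.
ICU takes 95 to reach its cap of 95 → 125 left.
Burn takes 35 to reach its cap of 35 → 90 left.
Give Surgery 85 to hit its cap of 85 → 5 left.
ER: +5 (room for 20) → 5. Pool exhausted.

5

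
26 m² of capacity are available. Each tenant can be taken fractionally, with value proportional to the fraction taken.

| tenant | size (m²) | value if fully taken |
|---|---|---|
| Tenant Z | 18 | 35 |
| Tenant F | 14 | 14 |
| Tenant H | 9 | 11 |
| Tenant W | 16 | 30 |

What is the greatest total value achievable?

50

Sort by value density: Tenant Z 35/18≈1.94, Tenant W 30/16≈1.88, Tenant H 11/9≈1.22, Tenant F 14/14≈1.
Take all of Tenant Z (18 m², value 35) — 8 m² left.
Fill the last 8 m² with part of Tenant W: 8/16 of it earns 15.
Total value = 50.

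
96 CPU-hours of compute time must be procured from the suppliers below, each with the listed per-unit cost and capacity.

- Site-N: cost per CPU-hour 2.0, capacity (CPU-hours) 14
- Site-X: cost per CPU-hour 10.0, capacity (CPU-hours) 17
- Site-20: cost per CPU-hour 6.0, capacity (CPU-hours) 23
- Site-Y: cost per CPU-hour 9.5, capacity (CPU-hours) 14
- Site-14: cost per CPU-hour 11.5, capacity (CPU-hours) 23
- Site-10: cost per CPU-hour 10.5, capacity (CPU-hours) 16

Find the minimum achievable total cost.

775

Cheapest first:
Site-N at 2.0: take all 14 CPU-hours → 82 still needed.
Take 23 from Site-20 at 6.0 → need 59 more.
Take 14 from Site-Y at 9.5 → need 45 more.
Take 17 from Site-X at 10.0 → need 28 more.
Site-10 at 10.5: take all 16 CPU-hours → 12 still needed.
Site-14 (11.5): take the remaining 12 → done.
Cost = 14×2.0 + 23×6.0 + 14×9.5 + 17×10.0 + 16×10.5 + 12×11.5 = 775.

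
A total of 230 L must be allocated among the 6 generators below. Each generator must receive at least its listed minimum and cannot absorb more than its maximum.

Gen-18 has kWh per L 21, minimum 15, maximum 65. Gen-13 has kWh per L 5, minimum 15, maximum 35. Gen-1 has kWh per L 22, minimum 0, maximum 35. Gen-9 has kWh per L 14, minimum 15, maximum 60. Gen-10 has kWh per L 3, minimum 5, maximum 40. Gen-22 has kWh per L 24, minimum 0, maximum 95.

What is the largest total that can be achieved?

4715

Meeting every minimum uses 15+15+0+15+5+0 = 50 L, leaving 180.
Rank by kWh per L: Gen-22 24 > Gen-1 22 > Gen-18 21 > Gen-9 14 > Gen-13 5 > Gen-10 3.
Gen-22 takes 95 more to reach its cap of 95 ; 85 left.
Gen-1: +35 to 35 (cap) ; 50 left.
Gen-18: +50 to 65 (cap) ; 0 left.
Total = 21×65 + 5×15 + 22×35 + 14×15 + 3×5 + 24×95 = 4715.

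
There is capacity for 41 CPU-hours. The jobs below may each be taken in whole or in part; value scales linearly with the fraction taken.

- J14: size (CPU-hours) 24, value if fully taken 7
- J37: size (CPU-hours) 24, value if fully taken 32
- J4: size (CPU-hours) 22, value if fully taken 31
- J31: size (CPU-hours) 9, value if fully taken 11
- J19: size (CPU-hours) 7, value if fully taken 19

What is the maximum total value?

66

Rank by value-to-size ratio: J19 19/7≈2.71, J4 31/22≈1.41, J37 32/24≈1.33, J31 11/9≈1.22, J14 7/24≈0.292.
Take all of J19 (7 CPU-hours, value 19) ; 34 CPU-hours left.
Take all of J4 (22 CPU-hours, value 31) ; 12 CPU-hours left.
12 CPU-hours left: a 12/24 share of J37 gives 32×12/24 = 16.
Total value = 66.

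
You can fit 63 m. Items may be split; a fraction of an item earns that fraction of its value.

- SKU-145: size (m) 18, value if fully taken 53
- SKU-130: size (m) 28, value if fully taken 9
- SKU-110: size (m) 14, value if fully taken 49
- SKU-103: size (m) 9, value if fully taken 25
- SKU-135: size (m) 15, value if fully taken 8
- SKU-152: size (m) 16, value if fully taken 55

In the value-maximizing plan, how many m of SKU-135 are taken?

Best value per unit of size first: SKU-110 49/14≈3.5, SKU-152 55/16≈3.44, SKU-145 53/18≈2.94, SKU-103 25/9≈2.78, SKU-135 8/15≈0.533, SKU-130 9/28≈0.321.
Take all of SKU-110 (14 m, value 49) — 49 m left.
Take all of SKU-152 (16 m, value 55) — 33 m left.
SKU-145: take in full, 18 m for value 53 — 15 left.
Take all of SKU-103 (9 m, value 25) — 6 m left.
6 m left: a 6/15 share of SKU-135 gives 8×6/15 = 3.2.

6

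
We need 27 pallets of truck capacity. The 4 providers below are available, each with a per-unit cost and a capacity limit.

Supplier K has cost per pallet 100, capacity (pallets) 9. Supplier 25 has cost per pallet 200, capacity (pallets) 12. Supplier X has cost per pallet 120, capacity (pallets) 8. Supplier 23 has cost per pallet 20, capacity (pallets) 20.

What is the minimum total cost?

1100

Use providers in increasing cost order.
Take 20 from Supplier 23 at 20 → need 7 more.
Supplier K at 100: take 7 of its 9 → requirement met.
Supplier X, Supplier 25: unused.
Cost = 20×20 + 7×100 = 1100.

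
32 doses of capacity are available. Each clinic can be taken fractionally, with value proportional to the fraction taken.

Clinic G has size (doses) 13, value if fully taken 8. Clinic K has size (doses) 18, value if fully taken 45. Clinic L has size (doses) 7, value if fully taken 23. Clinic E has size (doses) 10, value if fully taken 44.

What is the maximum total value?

104.5

Rank by value-to-size ratio: Clinic E 44/10≈4.4, Clinic L 23/7≈3.29, Clinic K 45/18≈2.5, Clinic G 8/13≈0.615.
Clinic E: take in full, 10 doses for value 44 ; 22 left.
Take all of Clinic L (7 doses, value 23) ; 15 doses left.
Fill the last 15 doses with part of Clinic K: 15/18 of it earns 37.5.
Total value = 104.5.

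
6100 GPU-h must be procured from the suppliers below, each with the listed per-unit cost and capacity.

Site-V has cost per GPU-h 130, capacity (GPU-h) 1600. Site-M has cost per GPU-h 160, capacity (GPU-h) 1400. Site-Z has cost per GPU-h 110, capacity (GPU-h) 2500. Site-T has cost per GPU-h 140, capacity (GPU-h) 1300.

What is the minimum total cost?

777000

Use suppliers in increasing cost order.
Take 2500 from Site-Z at 110 — need 3600 more.
Site-V at 130: take all 1600 GPU-h — 2000 still needed.
Take 1300 from Site-T at 140 — need 700 more.
Site-M at 160: take 700 of its 1400 — requirement met.
Cost = 2500×110 + 1600×130 + 1300×140 + 700×160 = 777000.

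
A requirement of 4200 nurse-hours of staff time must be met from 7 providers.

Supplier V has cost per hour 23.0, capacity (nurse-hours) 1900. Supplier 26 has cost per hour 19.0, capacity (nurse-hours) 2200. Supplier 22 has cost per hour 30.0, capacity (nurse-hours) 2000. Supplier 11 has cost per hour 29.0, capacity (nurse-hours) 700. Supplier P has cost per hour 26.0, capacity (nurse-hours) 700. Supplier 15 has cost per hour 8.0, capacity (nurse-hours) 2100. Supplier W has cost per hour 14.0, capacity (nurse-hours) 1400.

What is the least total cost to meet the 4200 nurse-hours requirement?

49700

Cheapest first:
Supplier 15 at 8.0: take all 2100 nurse-hours → 2100 still needed.
Supplier W at 14.0: take all 1400 nurse-hours → 700 still needed.
Supplier 26 at 19.0: take 700 of its 2200 → requirement met.
Supplier V, Supplier P, Supplier 11, Supplier 22: unused.
Cost = 2100×8.0 + 1400×14.0 + 700×19.0 = 49700.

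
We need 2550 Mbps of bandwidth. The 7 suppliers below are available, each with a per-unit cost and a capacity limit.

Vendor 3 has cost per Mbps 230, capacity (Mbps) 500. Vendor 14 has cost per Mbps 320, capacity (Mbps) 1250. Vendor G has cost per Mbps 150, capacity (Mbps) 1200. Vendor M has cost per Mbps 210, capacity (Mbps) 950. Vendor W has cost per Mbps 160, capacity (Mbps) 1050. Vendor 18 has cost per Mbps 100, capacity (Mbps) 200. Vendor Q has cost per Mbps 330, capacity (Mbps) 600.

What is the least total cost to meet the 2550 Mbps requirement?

Cheapest first:
Vendor 18 (100): use full 200 ; 2350 Mbps to go.
Vendor G at 150: take all 1200 Mbps ; 1150 still needed.
Vendor W (160): use full 1050 ; 100 Mbps to go.
Vendor M (210): take the remaining 100 ; done.
Vendor 3, Vendor 14, Vendor Q: unused.
Cost = 200×100 + 1200×150 + 1050×160 + 100×210 = 389000.

389000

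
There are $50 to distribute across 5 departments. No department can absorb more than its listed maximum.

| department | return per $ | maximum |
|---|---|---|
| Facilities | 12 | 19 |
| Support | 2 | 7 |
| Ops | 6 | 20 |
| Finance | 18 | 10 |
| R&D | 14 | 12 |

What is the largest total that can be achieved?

Rank by return per $: Finance 18 > R&D 14 > Facilities 12 > Ops 6 > Support 2.
Give Finance 10 to hit its cap of 10 — 40 left.
R&D: +12 to 12 (cap) — 28 left.
Give Facilities 19 to hit its cap of 19 — 9 left.
Ops has room for 20 but only 9 remain, so it gets 9.
Total = 12×19 + 6×9 + 18×10 + 14×12 = 630.

630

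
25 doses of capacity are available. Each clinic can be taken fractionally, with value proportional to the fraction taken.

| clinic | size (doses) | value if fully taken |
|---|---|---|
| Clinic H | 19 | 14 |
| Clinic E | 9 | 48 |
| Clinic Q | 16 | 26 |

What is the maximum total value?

74

Rank by value-to-size ratio: Clinic E 48/9≈5.33, Clinic Q 26/16≈1.62, Clinic H 14/19≈0.737.
Take all of Clinic E (9 doses, value 48) — 16 doses left.
Clinic Q: take in full, 16 doses for value 26 — 0 left.
Total value = 74.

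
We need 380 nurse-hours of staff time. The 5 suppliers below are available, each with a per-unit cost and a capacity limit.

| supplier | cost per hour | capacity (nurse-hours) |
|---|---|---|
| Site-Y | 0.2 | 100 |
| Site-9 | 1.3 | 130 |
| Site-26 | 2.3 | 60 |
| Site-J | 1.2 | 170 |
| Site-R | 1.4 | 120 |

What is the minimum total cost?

367

Fill from the cheapest supplier first.
Site-Y (0.2): use full 100 → 280 nurse-hours to go.
Site-J at 1.2: take all 170 nurse-hours → 110 still needed.
Take 110 from Site-9 at 1.3 to finish.
Site-R, Site-26: unused.
Cost = 100×0.2 + 170×1.2 + 110×1.3 = 367.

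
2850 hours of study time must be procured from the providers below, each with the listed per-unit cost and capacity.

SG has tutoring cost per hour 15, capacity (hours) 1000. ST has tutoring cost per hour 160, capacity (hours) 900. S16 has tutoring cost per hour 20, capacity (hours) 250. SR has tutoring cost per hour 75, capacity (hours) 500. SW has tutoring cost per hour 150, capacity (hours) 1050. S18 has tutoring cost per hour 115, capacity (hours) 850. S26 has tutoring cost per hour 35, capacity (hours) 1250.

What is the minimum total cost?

Use providers in increasing cost order.
Take 1000 from SG at 15 ; need 1850 more.
S16 at 20: take all 250 hours ; 1600 still needed.
Take 1250 from S26 at 35 ; need 350 more.
Take 350 from SR at 75 to finish.
S18, SW, ST: unused.
Cost = 1000×15 + 250×20 + 1250×35 + 350×75 = 90000.

90000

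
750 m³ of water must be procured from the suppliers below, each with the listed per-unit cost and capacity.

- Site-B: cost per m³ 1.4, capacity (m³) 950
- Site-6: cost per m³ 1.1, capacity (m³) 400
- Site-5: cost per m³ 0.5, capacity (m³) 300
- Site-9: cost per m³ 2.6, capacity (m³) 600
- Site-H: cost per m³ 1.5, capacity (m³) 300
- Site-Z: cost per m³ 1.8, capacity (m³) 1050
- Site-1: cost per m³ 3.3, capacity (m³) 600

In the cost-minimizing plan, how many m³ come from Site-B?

50

Cheapest first:
Take 300 from Site-5 at 0.5 ; need 450 more.
Take 400 from Site-6 at 1.1 ; need 50 more.
Site-B at 1.4: take 50 of its 950 ; requirement met.
Site-H, Site-Z, Site-9, Site-1: unused.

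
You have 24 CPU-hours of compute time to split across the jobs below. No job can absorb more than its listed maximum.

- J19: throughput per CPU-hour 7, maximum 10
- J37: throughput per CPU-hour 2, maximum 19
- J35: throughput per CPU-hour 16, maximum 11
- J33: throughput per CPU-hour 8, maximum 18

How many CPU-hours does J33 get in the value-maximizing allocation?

Highest throughput per CPU-hour first: J35 16 > J33 8 > J19 7 > J37 2.
Give J35 11 to hit its cap of 11 ; 13 left.
J33: +13 (room for 18) → 13. Pool exhausted.

13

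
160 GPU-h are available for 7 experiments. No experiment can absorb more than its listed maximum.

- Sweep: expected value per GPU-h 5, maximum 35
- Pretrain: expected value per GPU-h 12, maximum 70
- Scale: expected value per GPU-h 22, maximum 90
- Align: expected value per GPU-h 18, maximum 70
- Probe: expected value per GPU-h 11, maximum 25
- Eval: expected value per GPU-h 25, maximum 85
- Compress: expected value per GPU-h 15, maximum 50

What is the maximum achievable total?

Highest expected value per GPU-h first: Eval 25 > Scale 22 > Align 18 > Compress 15 > Pretrain 12 > Probe 11 > Sweep 5.
Eval: +85 to 85 (cap) — 75 left.
Only 75 left; Scale takes them to reach 75.
Total = 22×75 + 25×85 = 3775.

3775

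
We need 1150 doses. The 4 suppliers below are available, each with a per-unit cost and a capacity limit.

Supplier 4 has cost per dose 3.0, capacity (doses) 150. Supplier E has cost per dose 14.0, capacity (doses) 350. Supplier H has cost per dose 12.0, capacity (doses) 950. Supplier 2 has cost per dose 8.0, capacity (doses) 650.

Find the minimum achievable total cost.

Fill from the cheapest supplier first.
Supplier 4 at 3.0: take all 150 doses — 1000 still needed.
Take 650 from Supplier 2 at 8.0 — need 350 more.
Supplier H at 12.0: take 350 of its 950 — requirement met.
Supplier E: unused.
Cost = 150×3.0 + 650×8.0 + 350×12.0 = 9850.

9850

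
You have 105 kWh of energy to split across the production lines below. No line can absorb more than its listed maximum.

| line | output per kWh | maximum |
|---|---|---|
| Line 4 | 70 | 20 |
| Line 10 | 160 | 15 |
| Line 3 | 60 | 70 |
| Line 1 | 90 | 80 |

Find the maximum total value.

10300

Order the production lines by output per kWh: Line 10 160 > Line 1 90 > Line 4 70 > Line 3 60.
Line 10 takes 15 to reach its cap of 15 — 90 left.
Line 1 takes 80 to reach its cap of 80 — 10 left.
Line 4: +10 (room for 20) → 10. Pool exhausted.
Total = 70×10 + 160×15 + 90×80 = 10300.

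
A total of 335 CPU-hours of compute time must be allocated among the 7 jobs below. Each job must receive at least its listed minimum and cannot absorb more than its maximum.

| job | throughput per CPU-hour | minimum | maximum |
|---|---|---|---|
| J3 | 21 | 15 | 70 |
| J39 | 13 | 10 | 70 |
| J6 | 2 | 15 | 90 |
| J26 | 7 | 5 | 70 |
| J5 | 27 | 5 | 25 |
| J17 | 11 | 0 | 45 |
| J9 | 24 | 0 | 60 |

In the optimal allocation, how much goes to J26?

Meeting every minimum uses 15+10+15+5+5+0+0 = 50 CPU-hours, leaving 285.
Highest throughput per CPU-hour first: J5 27 > J9 24 > J3 21 > J39 13 > J17 11 > J26 7 > J6 2.
J5 takes 20 more to reach its cap of 25 — 265 left.
J9 takes 60 more to reach its cap of 60 — 205 left.
J3 takes 55 more to reach its cap of 70 — 150 left.
Give J39 60 more to hit its cap of 70 — 90 left.
J17 takes 45 more to reach its cap of 45 — 45 left.
J26 has room for 65 more but only 45 remain, so it gets 50.

50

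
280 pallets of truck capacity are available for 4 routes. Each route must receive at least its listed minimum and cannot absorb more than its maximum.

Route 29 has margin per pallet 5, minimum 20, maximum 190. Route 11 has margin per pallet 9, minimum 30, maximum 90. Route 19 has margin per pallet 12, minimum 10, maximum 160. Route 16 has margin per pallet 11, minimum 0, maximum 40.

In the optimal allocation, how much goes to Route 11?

Meeting every minimum uses 20+30+10+0 = 60 pallets, leaving 220.
Rank by margin per pallet: Route 19 12 > Route 16 11 > Route 11 9 > Route 29 5.
Route 19: +150 to 160 (cap) — 70 left.
Give Route 16 40 more to hit its cap of 40 — 30 left.
Route 11: +30 (room for 60) → 60. Pool exhausted.

60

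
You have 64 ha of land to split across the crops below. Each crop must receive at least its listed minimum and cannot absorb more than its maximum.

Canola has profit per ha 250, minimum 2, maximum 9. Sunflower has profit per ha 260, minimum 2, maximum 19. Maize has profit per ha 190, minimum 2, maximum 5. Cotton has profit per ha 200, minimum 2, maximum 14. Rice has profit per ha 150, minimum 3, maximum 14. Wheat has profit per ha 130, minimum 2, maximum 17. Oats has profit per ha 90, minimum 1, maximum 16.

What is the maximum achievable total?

13390

Meeting every minimum uses 2+2+2+2+3+2+1 = 14 ha, leaving 50.
Highest profit per ha first: Sunflower 260 > Canola 250 > Cotton 200 > Maize 190 > Rice 150 > Wheat 130 > Oats 90.
Sunflower: +17 to 19 (cap) — 33 left.
Give Canola 7 more to hit its cap of 9 — 26 left.
Cotton takes 12 more to reach its cap of 14 — 14 left.
Maize: +3 to 5 (cap) — 11 left.
Give Rice 11 more to hit its cap of 14 — 0 left.
Total = 250×9 + 260×19 + 190×5 + 200×14 + 150×14 + 130×2 + 90×1 = 13390.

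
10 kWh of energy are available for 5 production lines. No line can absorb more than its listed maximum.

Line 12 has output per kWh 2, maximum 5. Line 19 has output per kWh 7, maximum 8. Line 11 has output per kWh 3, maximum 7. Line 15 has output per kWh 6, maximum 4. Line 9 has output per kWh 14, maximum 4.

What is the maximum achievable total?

98

Highest output per kWh first: Line 9 14 > Line 19 7 > Line 15 6 > Line 11 3 > Line 12 2.
Give Line 9 4 to hit its cap of 4 — 6 left.
Line 19: +6 (room for 8) → 6. Pool exhausted.
Total = 7×6 + 14×4 = 98.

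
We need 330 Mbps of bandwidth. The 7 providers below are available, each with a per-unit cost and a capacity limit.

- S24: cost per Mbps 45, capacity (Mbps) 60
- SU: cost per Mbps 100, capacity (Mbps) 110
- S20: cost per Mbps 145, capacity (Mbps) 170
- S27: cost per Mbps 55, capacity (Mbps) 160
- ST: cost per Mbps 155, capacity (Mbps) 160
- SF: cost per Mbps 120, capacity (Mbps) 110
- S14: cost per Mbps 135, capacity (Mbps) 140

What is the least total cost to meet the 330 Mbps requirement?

22500

Cheapest first:
S24 at 45: take all 60 Mbps ; 270 still needed.
S27 at 55: take all 160 Mbps ; 110 still needed.
Take 110 from SU at 100 ; need 0 more.
SF, S14, S20, ST: unused.
Cost = 60×45 + 160×55 + 110×100 = 22500.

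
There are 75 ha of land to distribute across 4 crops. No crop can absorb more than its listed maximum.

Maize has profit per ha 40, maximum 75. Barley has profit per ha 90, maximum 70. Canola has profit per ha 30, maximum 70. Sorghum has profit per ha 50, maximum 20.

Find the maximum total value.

6550

Order the crops by profit per ha: Barley 90 > Sorghum 50 > Maize 40 > Canola 30.
Barley: +70 to 70 (cap) — 5 left.
Sorghum has room for 20 but only 5 remain, so it gets 5.
Total = 90×70 + 50×5 = 6550.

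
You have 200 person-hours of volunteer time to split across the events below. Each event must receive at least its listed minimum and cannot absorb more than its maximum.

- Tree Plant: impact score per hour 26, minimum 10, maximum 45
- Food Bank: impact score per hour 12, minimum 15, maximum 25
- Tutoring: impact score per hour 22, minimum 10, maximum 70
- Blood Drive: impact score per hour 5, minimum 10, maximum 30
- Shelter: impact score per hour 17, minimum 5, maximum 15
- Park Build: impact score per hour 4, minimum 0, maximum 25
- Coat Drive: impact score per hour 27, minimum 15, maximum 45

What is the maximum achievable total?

Meeting every minimum uses 10+15+10+10+5+0+15 = 65 person-hours, leaving 135.
Highest impact score per hour first: Coat Drive 27 > Tree Plant 26 > Tutoring 22 > Shelter 17 > Food Bank 12 > Blood Drive 5 > Park Build 4.
Coat Drive: +30 to 45 (cap) → 105 left.
Tree Plant takes 35 more to reach its cap of 45 → 70 left.
Tutoring: +60 to 70 (cap) → 10 left.
Shelter: +10 to 15 (cap) → 0 left.
Total = 26×45 + 12×15 + 22×70 + 5×10 + 17×15 + 27×45 = 4410.

4410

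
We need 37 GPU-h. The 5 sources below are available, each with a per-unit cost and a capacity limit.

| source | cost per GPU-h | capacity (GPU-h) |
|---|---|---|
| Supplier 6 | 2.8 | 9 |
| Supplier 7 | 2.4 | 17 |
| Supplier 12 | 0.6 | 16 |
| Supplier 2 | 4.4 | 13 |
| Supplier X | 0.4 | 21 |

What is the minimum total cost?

18

Fill from the cheapest source first.
Supplier X at 0.4: take all 21 GPU-h — 16 still needed.
Supplier 12 (0.6): use full 16 — 0 GPU-h to go.
Supplier 7, Supplier 6, Supplier 2: unused.
Cost = 21×0.4 + 16×0.6 = 18.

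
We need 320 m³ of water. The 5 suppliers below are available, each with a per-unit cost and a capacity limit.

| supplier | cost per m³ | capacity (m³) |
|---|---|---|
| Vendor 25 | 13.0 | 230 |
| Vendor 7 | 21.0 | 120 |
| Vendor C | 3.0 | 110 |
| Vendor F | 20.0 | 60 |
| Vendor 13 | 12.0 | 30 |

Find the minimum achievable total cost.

Use suppliers in increasing cost order.
Take 110 from Vendor C at 3.0 ; need 210 more.
Vendor 13 at 12.0: take all 30 m³ ; 180 still needed.
Vendor 25 (13.0): take the remaining 180 ; done.
Vendor F, Vendor 7: unused.
Cost = 110×3.0 + 30×12.0 + 180×13.0 = 3030.

3030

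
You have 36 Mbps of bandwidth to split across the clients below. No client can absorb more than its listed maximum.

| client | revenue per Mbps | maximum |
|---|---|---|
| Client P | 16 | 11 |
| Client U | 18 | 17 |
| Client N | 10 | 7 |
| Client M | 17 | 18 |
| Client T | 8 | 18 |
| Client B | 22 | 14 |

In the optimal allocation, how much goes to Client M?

Order the clients by revenue per Mbps: Client B 22 > Client U 18 > Client M 17 > Client P 16 > Client N 10 > Client T 8.
Client B: +14 to 14 (cap) ; 22 left.
Client U takes 17 to reach its cap of 17 ; 5 left.
Client M: +5 (room for 18) → 5. Pool exhausted.

5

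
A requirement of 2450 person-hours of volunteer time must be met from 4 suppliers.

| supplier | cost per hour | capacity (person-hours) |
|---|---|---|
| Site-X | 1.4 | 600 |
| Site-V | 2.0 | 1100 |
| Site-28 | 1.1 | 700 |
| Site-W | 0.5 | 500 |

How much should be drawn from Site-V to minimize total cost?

650

Use suppliers in increasing cost order.
Take 500 from Site-W at 0.5 ; need 1950 more.
Take 700 from Site-28 at 1.1 ; need 1250 more.
Take 600 from Site-X at 1.4 ; need 650 more.
Take 650 from Site-V at 2.0 to finish.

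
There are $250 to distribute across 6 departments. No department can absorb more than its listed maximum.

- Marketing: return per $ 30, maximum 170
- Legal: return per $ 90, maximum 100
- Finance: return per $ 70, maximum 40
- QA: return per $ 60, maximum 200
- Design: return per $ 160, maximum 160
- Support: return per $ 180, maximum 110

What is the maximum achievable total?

Rank by return per $: Support 180 > Design 160 > Legal 90 > Finance 70 > QA 60 > Marketing 30.
Give Support 110 to hit its cap of 110 → 140 left.
Only 140 left; Design takes them to reach 140.
Total = 160×140 + 180×110 = 42200.

42200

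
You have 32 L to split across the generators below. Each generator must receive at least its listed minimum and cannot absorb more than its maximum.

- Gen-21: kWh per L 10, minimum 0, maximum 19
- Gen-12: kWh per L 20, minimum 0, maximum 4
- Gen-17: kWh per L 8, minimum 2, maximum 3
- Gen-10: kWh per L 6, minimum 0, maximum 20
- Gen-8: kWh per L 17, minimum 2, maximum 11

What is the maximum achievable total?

433

Meeting every minimum uses 0+0+2+0+2 = 4 L, leaving 28.
Rank by kWh per L: Gen-12 20 > Gen-8 17 > Gen-21 10 > Gen-17 8 > Gen-10 6.
Give Gen-12 4 more to hit its cap of 4 ; 24 left.
Gen-8: +9 to 11 (cap) ; 15 left.
Gen-21 has room for 19 more but only 15 remain, so it gets 15.
Total = 10×15 + 20×4 + 8×2 + 17×11 = 433.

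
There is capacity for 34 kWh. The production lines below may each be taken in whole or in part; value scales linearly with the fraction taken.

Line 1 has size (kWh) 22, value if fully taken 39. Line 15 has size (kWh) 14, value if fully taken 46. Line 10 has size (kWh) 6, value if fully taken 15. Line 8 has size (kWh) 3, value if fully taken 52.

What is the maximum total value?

132.5

Sort by value density: Line 8 52/3≈17.3, Line 15 46/14≈3.29, Line 10 15/6≈2.5, Line 1 39/22≈1.77.
Line 8: take in full, 3 kWh for value 52 ; 31 left.
Line 15: take in full, 14 kWh for value 46 ; 17 left.
All 6 kWh of Line 10 fit (value 15) ; 11 remain.
Fill the last 11 kWh with part of Line 1: 11/22 of it earns 19.5.
Total value = 132.5.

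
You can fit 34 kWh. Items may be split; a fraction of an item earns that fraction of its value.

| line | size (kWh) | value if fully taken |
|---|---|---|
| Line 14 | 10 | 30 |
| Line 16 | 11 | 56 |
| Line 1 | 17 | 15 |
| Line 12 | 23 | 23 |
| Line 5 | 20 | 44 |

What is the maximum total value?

114.6

Rank by value-to-size ratio: Line 16 56/11≈5.09, Line 14 30/10≈3, Line 5 44/20≈2.2, Line 12 23/23≈1, Line 1 15/17≈0.882.
All 11 kWh of Line 16 fit (value 56) ; 23 remain.
All 10 kWh of Line 14 fit (value 30) ; 13 remain.
Fill the last 13 kWh with part of Line 5: 13/20 of it earns 28.6.
Total value = 114.6.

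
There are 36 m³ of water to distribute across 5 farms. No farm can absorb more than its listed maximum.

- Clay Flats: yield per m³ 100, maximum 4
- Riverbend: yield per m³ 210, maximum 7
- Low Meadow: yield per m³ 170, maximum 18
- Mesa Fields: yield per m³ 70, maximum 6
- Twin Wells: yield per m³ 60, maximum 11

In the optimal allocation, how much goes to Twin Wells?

Rank by yield per m³: Riverbend 210 > Low Meadow 170 > Clay Flats 100 > Mesa Fields 70 > Twin Wells 60.
Riverbend takes 7 to reach its cap of 7 — 29 left.
Low Meadow: +18 to 18 (cap) — 11 left.
Give Clay Flats 4 to hit its cap of 4 — 7 left.
Mesa Fields takes 6 to reach its cap of 6 — 1 left.
Twin Wells: +1 (room for 11) → 1. Pool exhausted.

1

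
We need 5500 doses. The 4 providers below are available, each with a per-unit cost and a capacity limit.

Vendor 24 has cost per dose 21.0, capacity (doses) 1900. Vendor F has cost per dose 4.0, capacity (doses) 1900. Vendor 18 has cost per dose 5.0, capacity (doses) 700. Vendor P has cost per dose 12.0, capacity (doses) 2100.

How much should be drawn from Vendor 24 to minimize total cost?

800

Fill from the cheapest provider first.
Vendor F (4.0): use full 1900 — 3600 doses to go.
Vendor 18 at 5.0: take all 700 doses — 2900 still needed.
Vendor P at 12.0: take all 2100 doses — 800 still needed.
Take 800 from Vendor 24 at 21.0 to finish.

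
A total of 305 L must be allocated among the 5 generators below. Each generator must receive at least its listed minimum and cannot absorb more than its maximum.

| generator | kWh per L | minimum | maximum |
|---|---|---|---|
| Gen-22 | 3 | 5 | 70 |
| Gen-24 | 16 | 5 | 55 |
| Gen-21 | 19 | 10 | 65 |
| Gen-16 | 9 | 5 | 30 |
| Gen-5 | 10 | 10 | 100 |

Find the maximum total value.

Meeting every minimum uses 5+5+10+5+10 = 35 L, leaving 270.
Rank by kWh per L: Gen-21 19 > Gen-24 16 > Gen-5 10 > Gen-16 9 > Gen-22 3.
Give Gen-21 55 more to hit its cap of 65 — 215 left.
Gen-24: +50 to 55 (cap) — 165 left.
Give Gen-5 90 more to hit its cap of 100 — 75 left.
Gen-16: +25 to 30 (cap) — 50 left.
Gen-22: +50 (room for 65) → 55. Pool exhausted.
Total = 3×55 + 16×55 + 19×65 + 9×30 + 10×100 = 3550.

3550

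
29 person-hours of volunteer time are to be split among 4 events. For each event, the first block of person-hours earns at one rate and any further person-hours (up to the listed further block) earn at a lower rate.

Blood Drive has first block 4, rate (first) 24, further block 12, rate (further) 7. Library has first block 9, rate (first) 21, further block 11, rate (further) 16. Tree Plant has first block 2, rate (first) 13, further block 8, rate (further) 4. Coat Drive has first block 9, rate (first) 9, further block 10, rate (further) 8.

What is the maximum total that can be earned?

Treat each block as its own option and order by rate: Blood Drive/first 24 > Library/first 21 > Library/second 16 > Tree Plant/first 13 > Coat Drive/first 9 > Coat Drive/second 8 > Blood Drive/second 7 > Tree Plant/second 4.
Fill Blood Drive first block (4 at 24) — 25 left.
Library first at 21: fill all 9 — 16 left.
Fill Library second block (11 at 16) — 5 left.
Tree Plant first at 13: fill all 2 — 3 left.
Coat Drive/first: +3 of 9 at 9; pool empty.
Total = 24×4 + 21×9 + 16×11 + 13×2 + 9×3 = 514.

514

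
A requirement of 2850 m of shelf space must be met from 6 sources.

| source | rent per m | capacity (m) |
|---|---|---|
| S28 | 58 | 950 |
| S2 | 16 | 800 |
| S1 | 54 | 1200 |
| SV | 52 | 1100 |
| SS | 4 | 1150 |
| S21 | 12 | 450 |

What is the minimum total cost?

46200

Use sources in increasing cost order.
SS (4): use full 1150 → 1700 m to go.
S21 (12): use full 450 → 1250 m to go.
S2 (16): use full 800 → 450 m to go.
SV at 52: take 450 of its 1100 → requirement met.
S1, S28: unused.
Cost = 1150×4 + 450×12 + 800×16 + 450×52 = 46200.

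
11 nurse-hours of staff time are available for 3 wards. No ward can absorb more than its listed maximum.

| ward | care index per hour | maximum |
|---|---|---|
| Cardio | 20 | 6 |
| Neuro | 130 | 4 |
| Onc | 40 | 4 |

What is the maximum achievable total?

740

Highest care index per hour first: Neuro 130 > Onc 40 > Cardio 20.
Neuro: +4 to 4 (cap) ; 7 left.
Give Onc 4 to hit its cap of 4 ; 3 left.
Only 3 left; Cardio takes them to reach 3.
Total = 20×3 + 130×4 + 40×4 = 740.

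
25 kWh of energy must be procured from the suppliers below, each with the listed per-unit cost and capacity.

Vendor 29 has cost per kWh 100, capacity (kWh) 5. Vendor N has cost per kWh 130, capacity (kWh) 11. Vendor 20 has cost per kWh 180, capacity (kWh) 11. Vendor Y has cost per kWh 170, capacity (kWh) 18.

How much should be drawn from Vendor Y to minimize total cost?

9

Fill from the cheapest supplier first.
Vendor 29 at 100: take all 5 kWh — 20 still needed.
Take 11 from Vendor N at 130 — need 9 more.
Vendor Y at 170: take 9 of its 18 — requirement met.
Vendor 20: unused.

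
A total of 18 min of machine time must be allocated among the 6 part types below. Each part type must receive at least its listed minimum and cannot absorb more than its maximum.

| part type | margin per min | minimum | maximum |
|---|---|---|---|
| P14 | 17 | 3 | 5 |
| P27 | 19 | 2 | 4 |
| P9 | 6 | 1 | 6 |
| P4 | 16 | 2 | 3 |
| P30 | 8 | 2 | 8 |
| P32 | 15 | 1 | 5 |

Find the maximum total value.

276

Meeting every minimum uses 3+2+1+2+2+1 = 11 min, leaving 7.
Highest margin per min first: P27 19 > P14 17 > P4 16 > P32 15 > P30 8 > P9 6.
Give P27 2 more to hit its cap of 4 → 5 left.
P14: +2 to 5 (cap) → 3 left.
P4 takes 1 more to reach its cap of 3 → 2 left.
P32: +2 (room for 4) → 3. Pool exhausted.
Total = 17×5 + 19×4 + 6×1 + 16×3 + 8×2 + 15×3 = 276.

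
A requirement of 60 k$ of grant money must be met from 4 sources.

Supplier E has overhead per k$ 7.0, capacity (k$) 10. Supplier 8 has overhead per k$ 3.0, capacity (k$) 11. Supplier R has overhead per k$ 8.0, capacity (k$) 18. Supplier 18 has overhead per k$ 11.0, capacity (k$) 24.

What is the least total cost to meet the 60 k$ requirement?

Cheapest first:
Supplier 8 (3.0): use full 11 → 49 k$ to go.
Take 10 from Supplier E at 7.0 → need 39 more.
Take 18 from Supplier R at 8.0 → need 21 more.
Take 21 from Supplier 18 at 11.0 to finish.
Cost = 11×3.0 + 10×7.0 + 18×8.0 + 21×11.0 = 478.

478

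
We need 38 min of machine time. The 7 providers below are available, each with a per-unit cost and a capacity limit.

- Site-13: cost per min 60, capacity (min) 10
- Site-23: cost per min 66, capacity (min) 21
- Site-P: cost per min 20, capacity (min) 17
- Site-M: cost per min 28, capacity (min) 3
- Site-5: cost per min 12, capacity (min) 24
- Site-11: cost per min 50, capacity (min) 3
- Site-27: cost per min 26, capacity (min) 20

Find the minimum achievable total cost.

568

Use providers in increasing cost order.
Take 24 from Site-5 at 12 — need 14 more.
Take 14 from Site-P at 20 to finish.
Site-27, Site-M, Site-11, Site-13, Site-23: unused.
Cost = 24×12 + 14×20 = 568.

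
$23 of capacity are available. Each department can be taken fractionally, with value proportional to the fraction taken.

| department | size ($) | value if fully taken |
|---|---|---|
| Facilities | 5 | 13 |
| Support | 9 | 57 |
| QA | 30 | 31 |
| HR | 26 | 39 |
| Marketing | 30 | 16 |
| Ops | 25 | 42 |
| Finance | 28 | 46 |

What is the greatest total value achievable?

Best value per unit of size first: Support 57/9≈6.33, Facilities 13/5≈2.6, Ops 42/25≈1.68, Finance 46/28≈1.64, HR 39/26≈1.5, QA 31/30≈1.03, Marketing 16/30≈0.533.
All 9 $ of Support fit (value 57) ; 14 remain.
Facilities: take in full, 5 $ for value 13 ; 9 left.
Fill the last 9 $ with part of Ops: 9/25 of it earns 15.12.
Total value = 85.12.

85.12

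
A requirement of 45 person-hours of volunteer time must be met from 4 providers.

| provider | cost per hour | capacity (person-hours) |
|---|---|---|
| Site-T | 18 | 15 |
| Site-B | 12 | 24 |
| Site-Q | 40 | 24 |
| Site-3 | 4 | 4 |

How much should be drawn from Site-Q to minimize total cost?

2

Use providers in increasing cost order.
Take 4 from Site-3 at 4 — need 41 more.
Take 24 from Site-B at 12 — need 17 more.
Site-T at 18: take all 15 person-hours — 2 still needed.
Take 2 from Site-Q at 40 to finish.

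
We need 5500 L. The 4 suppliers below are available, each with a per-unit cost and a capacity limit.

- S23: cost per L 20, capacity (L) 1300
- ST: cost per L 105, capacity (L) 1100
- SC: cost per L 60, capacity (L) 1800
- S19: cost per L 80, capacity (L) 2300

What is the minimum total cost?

Fill from the cheapest supplier first.
Take 1300 from S23 at 20 — need 4200 more.
SC (60): use full 1800 — 2400 L to go.
Take 2300 from S19 at 80 — need 100 more.
ST at 105: take 100 of its 1100 — requirement met.
Cost = 1300×20 + 1800×60 + 2300×80 + 100×105 = 328500.

328500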